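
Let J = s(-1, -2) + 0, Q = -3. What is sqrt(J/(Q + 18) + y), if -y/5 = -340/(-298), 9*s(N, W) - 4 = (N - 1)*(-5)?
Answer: 2*I*sqrt(62951010)/6705 ≈ 2.3666*I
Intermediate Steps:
s(N, W) = 1 - 5*N/9 (s(N, W) = 4/9 + ((N - 1)*(-5))/9 = 4/9 + ((-1 + N)*(-5))/9 = 4/9 + (5 - 5*N)/9 = 4/9 + (5/9 - 5*N/9) = 1 - 5*N/9)
J = 14/9 (J = (1 - 5/9*(-1)) + 0 = (1 + 5/9) + 0 = 14/9 + 0 = 14/9 ≈ 1.5556)
y = -850/149 (y = -(-1700)/(-298) = -(-1700)*(-1)/298 = -5*170/149 = -850/149 ≈ -5.7047)
sqrt(J/(Q + 18) + y) = sqrt((14/9)/(-3 + 18) - 850/149) = sqrt((14/9)/15 - 850/149) = sqrt((1/15)*(14/9) - 850/149) = sqrt(14/135 - 850/149) = sqrt(-112664/20115) = 2*I*sqrt(62951010)/6705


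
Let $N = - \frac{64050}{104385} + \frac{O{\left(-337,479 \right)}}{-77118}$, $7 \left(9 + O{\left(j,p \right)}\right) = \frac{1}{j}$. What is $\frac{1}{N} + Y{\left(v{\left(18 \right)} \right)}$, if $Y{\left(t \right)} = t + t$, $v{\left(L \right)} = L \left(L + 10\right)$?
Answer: $\frac{390801861595929}{388328231126} \approx 1006.4$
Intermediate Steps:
$v{\left(L \right)} = L \left(10 + L\right)$
$O{\left(j,p \right)} = -9 + \frac{1}{7 j}$
$N = - \frac{388328231126}{632995379079}$ ($N = - \frac{64050}{104385} + \frac{-9 + \frac{1}{7 \left(-337\right)}}{-77118} = \left(-64050\right) \frac{1}{104385} + \left(-9 + \frac{1}{7} \left(- \frac{1}{337}\right)\right) \left(- \frac{1}{77118}\right) = - \frac{4270}{6959} + \left(-9 - \frac{1}{2359}\right) \left(- \frac{1}{77118}\right) = - \frac{4270}{6959} - - \frac{10616}{90960681} = - \frac{4270}{6959} + \frac{10616}{90960681} = - \frac{388328231126}{632995379079} \approx -0.61348$)
$Y{\left(t \right)} = 2 t$
$\frac{1}{N} + Y{\left(v{\left(18 \right)} \right)} = \frac{1}{- \frac{388328231126}{632995379079}} + 2 \cdot 18 \left(10 + 18\right) = - \frac{632995379079}{388328231126} + 2 \cdot 18 \cdot 28 = - \frac{632995379079}{388328231126} + 2 \cdot 504 = - \frac{632995379079}{388328231126} + 1008 = \frac{390801861595929}{388328231126}$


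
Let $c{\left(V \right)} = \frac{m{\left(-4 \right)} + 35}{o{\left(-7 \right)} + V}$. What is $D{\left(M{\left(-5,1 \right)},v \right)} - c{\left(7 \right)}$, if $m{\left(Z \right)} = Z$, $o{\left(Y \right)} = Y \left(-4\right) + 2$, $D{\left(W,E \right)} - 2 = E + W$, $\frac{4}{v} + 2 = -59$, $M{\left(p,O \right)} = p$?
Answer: $- \frac{8810}{2257} \approx -3.9034$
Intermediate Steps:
$v = - \frac{4}{61}$ ($v = \frac{4}{-2 - 59} = \frac{4}{-61} = 4 \left(- \frac{1}{61}\right) = - \frac{4}{61} \approx -0.065574$)
$D{\left(W,E \right)} = 2 + E + W$ ($D{\left(W,E \right)} = 2 + \left(E + W\right) = 2 + E + W$)
$o{\left(Y \right)} = 2 - 4 Y$ ($o{\left(Y \right)} = - 4 Y + 2 = 2 - 4 Y$)
$c{\left(V \right)} = \frac{31}{30 + V}$ ($c{\left(V \right)} = \frac{-4 + 35}{\left(2 - -28\right) + V} = \frac{31}{\left(2 + 28\right) + V} = \frac{31}{30 + V}$)
$D{\left(M{\left(-5,1 \right)},v \right)} - c{\left(7 \right)} = \left(2 - \frac{4}{61} - 5\right) - \frac{31}{30 + 7} = - \frac{187}{61} - \frac{31}{37} = - \frac{8810}{2257}$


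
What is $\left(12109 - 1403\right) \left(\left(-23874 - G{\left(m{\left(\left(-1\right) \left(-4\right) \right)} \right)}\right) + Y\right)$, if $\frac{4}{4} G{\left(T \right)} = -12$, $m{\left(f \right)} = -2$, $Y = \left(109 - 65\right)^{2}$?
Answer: $-234739756$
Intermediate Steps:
$Y = 1936$ ($Y = 44^{2} = 1936$)
$G{\left(T \right)} = -12$
$\left(12109 - 1403\right) \left(\left(-23874 - G{\left(m{\left(\left(-1\right) \left(-4\right) \right)} \right)}\right) + Y\right) = \left(12109 - 1403\right) \left(\left(-23874 - -12\right) + 1936\right) = 10706 \left(\left(-23874 + 12\right) + 1936\right) = 10706 \left(-23862 + 1936\right) = 10706 \left(-21926\right) = -234739756$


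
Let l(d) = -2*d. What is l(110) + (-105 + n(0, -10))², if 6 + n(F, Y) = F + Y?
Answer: 14421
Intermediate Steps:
n(F, Y) = -6 + F + Y (n(F, Y) = -6 + (F + Y) = -6 + F + Y)
l(110) + (-105 + n(0, -10))² = -2*110 + (-105 + (-6 + 0 - 10))² = -220 + (-105 - 16)² = -220 + (-121)² = -220 + 14641 = 14421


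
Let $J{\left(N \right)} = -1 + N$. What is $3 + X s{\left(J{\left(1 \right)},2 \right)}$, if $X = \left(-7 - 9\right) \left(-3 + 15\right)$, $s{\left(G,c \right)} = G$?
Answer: $3$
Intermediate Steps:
$X = -192$ ($X = \left(-16\right) 12 = -192$)
$3 + X s{\left(J{\left(1 \right)},2 \right)} = 3 - 192 \left(-1 + 1\right) = 3 - 0 = 3 + 0 = 3$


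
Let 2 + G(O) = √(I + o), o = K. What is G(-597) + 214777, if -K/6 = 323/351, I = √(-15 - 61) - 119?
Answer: 214775 + √(-189397 + 3042*I*√19)/39 ≈ 2.1478e+5 + 11.166*I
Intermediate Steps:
I = -119 + 2*I*√19 (I = √(-76) - 119 = 2*I*√19 - 119 = -119 + 2*I*√19 ≈ -119.0 + 8.7178*I)
K = -646/117 (K = -1938/351 = -6*323/351 = -646/117 ≈ -5.5214)
o = -646/117 ≈ -5.5214
G(O) = -2 + √(-14569/117 + 2*I*√19) (G(O) = -2 + √((-119 + 2*I*√19) - 646/117) = -2 + √(-14569/117 + 2*I*√19))
G(-597) + 214777 = (-2 + √(-189397 + 3042*I*√19)/39) + 214777 = 214775 + √(-189397 + 3042*I*√19)/39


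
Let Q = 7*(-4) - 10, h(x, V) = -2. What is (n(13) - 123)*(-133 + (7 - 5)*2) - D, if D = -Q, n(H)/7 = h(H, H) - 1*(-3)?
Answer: 14926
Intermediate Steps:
n(H) = 7 (n(H) = 7*(-2 - 1*(-3)) = 7*(-2 + 3) = 7*1 = 7)
Q = -38 (Q = -28 - 10 = -38)
D = 38 (D = -1*(-38) = 38)
(n(13) - 123)*(-133 + (7 - 5)*2) - D = (7 - 123)*(-133 + (7 - 5)*2) - 1*38 = -116*(-133 + 2*2) - 38 = -116*(-133 + 4) - 38 = -116*(-129) - 38 = 14964 - 38 = 14926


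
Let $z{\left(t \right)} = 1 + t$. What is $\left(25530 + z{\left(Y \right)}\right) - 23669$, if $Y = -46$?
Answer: $1816$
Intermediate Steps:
$\left(25530 + z{\left(Y \right)}\right) - 23669 = \left(25530 + \left(1 - 46\right)\right) - 23669 = \left(25530 - 45\right) - 23669 = 25485 - 23669 = 1816$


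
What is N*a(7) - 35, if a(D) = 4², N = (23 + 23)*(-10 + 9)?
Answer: -771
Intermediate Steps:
N = -46 (N = 46*(-1) = -46)
a(D) = 16
N*a(7) - 35 = -46*16 - 35 = -736 - 35 = -771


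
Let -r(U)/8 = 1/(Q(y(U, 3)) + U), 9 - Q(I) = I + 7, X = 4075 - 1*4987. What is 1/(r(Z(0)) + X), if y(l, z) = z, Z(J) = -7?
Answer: -1/911 ≈ -0.0010977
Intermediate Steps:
X = -912 (X = 4075 - 4987 = -912)
Q(I) = 2 - I (Q(I) = 9 - (I + 7) = 9 - (7 + I) = 9 + (-7 - I) = 2 - I)
r(U) = -8/(-1 + U) (r(U) = -8/((2 - 1*3) + U) = -8/((2 - 3) + U) = -8/(-1 + U))
1/(r(Z(0)) + X) = 1/(-8/(-1 - 7) - 912) = 1/(-8/(-8) - 912) = 1/(-8*(-1/8) - 912) = 1/(1 - 912) = 1/(-911) = -1/911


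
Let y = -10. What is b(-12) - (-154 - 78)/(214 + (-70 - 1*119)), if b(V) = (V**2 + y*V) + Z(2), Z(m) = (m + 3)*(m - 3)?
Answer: 6707/25 ≈ 268.28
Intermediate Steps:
Z(m) = (-3 + m)*(3 + m) (Z(m) = (3 + m)*(-3 + m) = (-3 + m)*(3 + m))
b(V) = -5 + V**2 - 10*V (b(V) = (V**2 - 10*V) + (-9 + 2**2) = (V**2 - 10*V) + (-9 + 4) = (V**2 - 10*V) - 5 = -5 + V**2 - 10*V)
b(-12) - (-154 - 78)/(214 + (-70 - 1*119)) = (-5 + (-12)**2 - 10*(-12)) - (-154 - 78)/(214 + (-70 - 1*119)) = (-5 + 144 + 120) - (-232)/(214 + (-70 - 119)) = 259 - (-232)/(214 - 189) = 259 - (-232)/25 = 259 - 1*(-232/25) = 259 + 232/25 = 6707/25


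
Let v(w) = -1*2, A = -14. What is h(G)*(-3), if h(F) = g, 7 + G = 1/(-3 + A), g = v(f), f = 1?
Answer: 6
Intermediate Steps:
v(w) = -2
g = -2
G = -120/17 (G = -7 + 1/(-3 - 14) = -7 + 1/(-17) = -7 - 1/17 = -120/17 ≈ -7.0588)
h(F) = -2
h(G)*(-3) = -2*(-3) = 6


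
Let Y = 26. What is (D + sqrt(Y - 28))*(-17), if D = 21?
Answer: -357 - 17*I*sqrt(2) ≈ -357.0 - 24.042*I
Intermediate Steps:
(D + sqrt(Y - 28))*(-17) = (21 + sqrt(26 - 28))*(-17) = (21 + sqrt(-2))*(-17) = (21 + I*sqrt(2))*(-17) = -357 - 17*I*sqrt(2)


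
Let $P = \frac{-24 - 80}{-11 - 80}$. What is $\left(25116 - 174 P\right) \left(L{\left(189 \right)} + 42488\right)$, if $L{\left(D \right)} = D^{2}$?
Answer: $\frac{13641213780}{7} \approx 1.9487 \cdot 10^{9}$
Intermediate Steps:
$P = \frac{8}{7}$ ($P = - \frac{104}{-91} = \left(-104\right) \left(- \frac{1}{91}\right) = \frac{8}{7} \approx 1.1429$)
$\left(25116 - 174 P\right) \left(L{\left(189 \right)} + 42488\right) = \left(25116 - \frac{1392}{7}\right) \left(189^{2} + 42488\right) = \left(25116 - \frac{1392}{7}\right) \left(35721 + 42488\right) = \frac{174420}{7} \cdot 78209 = \frac{13641213780}{7}$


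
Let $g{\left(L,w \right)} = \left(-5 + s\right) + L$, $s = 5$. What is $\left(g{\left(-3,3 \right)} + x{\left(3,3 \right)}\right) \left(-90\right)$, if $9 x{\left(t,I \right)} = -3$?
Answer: $300$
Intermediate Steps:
$g{\left(L,w \right)} = L$ ($g{\left(L,w \right)} = \left(-5 + 5\right) + L = 0 + L = L$)
$x{\left(t,I \right)} = - \frac{1}{3}$ ($x{\left(t,I \right)} = \frac{1}{9} \left(-3\right) = - \frac{1}{3}$)
$\left(g{\left(-3,3 \right)} + x{\left(3,3 \right)}\right) \left(-90\right) = \left(-3 - \frac{1}{3}\right) \left(-90\right) = \left(- \frac{10}{3}\right) \left(-90\right) = 300$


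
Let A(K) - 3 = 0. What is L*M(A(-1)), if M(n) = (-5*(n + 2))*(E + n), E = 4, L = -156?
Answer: 27300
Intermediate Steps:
A(K) = 3 (A(K) = 3 + 0 = 3)
M(n) = (-10 - 5*n)*(4 + n) (M(n) = (-5*(n + 2))*(4 + n) = (-5*(2 + n))*(4 + n) = (-10 - 5*n)*(4 + n))
L*M(A(-1)) = -156*(-40 - 30*3 - 5*3**2) = -156*(-40 - 90 - 5*9) = -156*(-40 - 90 - 45) = -156*(-175) = 27300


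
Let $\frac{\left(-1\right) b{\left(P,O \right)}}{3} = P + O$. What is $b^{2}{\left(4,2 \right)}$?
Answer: $324$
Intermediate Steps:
$b{\left(P,O \right)} = - 3 O - 3 P$ ($b{\left(P,O \right)} = - 3 \left(P + O\right) = - 3 \left(O + P\right) = - 3 O - 3 P$)
$b^{2}{\left(4,2 \right)} = \left(\left(-3\right) 2 - 12\right)^{2} = \left(-6 - 12\right)^{2} = \left(-18\right)^{2} = 324$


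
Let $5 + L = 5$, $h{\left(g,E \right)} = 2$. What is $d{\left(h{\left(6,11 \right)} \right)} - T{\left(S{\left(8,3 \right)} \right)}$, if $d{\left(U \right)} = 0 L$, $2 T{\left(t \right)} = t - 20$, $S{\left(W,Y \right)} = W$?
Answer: $6$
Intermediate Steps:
$T{\left(t \right)} = -10 + \frac{t}{2}$ ($T{\left(t \right)} = \frac{t - 20}{2} = \frac{-20 + t}{2} = -10 + \frac{t}{2}$)
$L = 0$ ($L = -5 + 5 = 0$)
$d{\left(U \right)} = 0$ ($d{\left(U \right)} = 0 \cdot 0 = 0$)
$d{\left(h{\left(6,11 \right)} \right)} - T{\left(S{\left(8,3 \right)} \right)} = 0 - \left(-10 + \frac{1}{2} \cdot 8\right) = 0 - \left(-10 + 4\right) = 0 - -6 = 0 + 6 = 6$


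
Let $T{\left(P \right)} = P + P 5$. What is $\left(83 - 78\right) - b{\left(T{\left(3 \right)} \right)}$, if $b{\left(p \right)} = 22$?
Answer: $-17$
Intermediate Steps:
$T{\left(P \right)} = 6 P$ ($T{\left(P \right)} = P + 5 P = 6 P$)
$\left(83 - 78\right) - b{\left(T{\left(3 \right)} \right)} = \left(83 - 78\right) - 22 = 5 - 22 = -17$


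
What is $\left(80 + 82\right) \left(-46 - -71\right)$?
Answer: $4050$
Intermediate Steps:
$\left(80 + 82\right) \left(-46 - -71\right) = 162 \left(-46 + 71\right) = 162 \cdot 25 = 4050$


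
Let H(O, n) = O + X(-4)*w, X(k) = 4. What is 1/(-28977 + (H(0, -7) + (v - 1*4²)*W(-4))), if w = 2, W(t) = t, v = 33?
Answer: -1/29037 ≈ -3.4439e-5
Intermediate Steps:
H(O, n) = 8 + O (H(O, n) = O + 4*2 = O + 8 = 8 + O)
1/(-28977 + (H(0, -7) + (v - 1*4²)*W(-4))) = 1/(-28977 + ((8 + 0) + (33 - 1*4²)*(-4))) = 1/(-28977 + (8 + (33 - 1*16)*(-4))) = 1/(-28977 + (8 + (33 - 16)*(-4))) = 1/(-28977 + (8 + 17*(-4))) = 1/(-28977 + (8 - 68)) = 1/(-28977 - 60) = 1/(-29037) = -1/29037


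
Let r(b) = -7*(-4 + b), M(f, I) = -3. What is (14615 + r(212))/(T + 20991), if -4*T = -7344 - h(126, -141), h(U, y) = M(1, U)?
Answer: 52636/91305 ≈ 0.57649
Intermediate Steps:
h(U, y) = -3
r(b) = 28 - 7*b
T = 7341/4 (T = -(-7344 - 1*(-3))/4 = -(-7344 + 3)/4 = -1/4*(-7341) = 7341/4 ≈ 1835.3)
(14615 + r(212))/(T + 20991) = (14615 + (28 - 7*212))/(7341/4 + 20991) = (14615 + (28 - 1484))/(91305/4) = (14615 - 1456)*(4/91305) = 13159*(4/91305) = 52636/91305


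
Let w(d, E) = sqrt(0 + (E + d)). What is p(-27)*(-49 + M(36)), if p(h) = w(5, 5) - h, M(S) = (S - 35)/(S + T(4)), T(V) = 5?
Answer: -54216/41 - 2008*sqrt(10)/41 ≈ -1477.2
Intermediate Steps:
M(S) = (-35 + S)/(5 + S) (M(S) = (S - 35)/(S + 5) = (-35 + S)/(5 + S))
w(d, E) = sqrt(E + d)
p(h) = sqrt(10) - h (p(h) = sqrt(5 + 5) - h = sqrt(10) - h)
p(-27)*(-49 + M(36)) = (sqrt(10) - 1*(-27))*(-49 + (-35 + 36)/(5 + 36)) = (sqrt(10) + 27)*(-49 + 1/41) = (27 + sqrt(10))*(-49 + (1/41)*1) = (27 + sqrt(10))*(-49 + 1/41) = (27 + sqrt(10))*(-2008/41) = -54216/41 - 2008*sqrt(10)/41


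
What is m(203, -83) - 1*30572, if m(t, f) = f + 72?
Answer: -30583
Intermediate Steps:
m(t, f) = 72 + f
m(203, -83) - 1*30572 = (72 - 83) - 1*30572 = -11 - 30572 = -30583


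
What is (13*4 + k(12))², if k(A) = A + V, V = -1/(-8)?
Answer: 263169/64 ≈ 4112.0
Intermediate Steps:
V = ⅛ (V = -1*(-⅛) = ⅛ ≈ 0.12500)
k(A) = ⅛ + A (k(A) = A + ⅛ = ⅛ + A)
(13*4 + k(12))² = (13*4 + (⅛ + 12))² = (52 + 97/8)² = (513/8)² = 263169/64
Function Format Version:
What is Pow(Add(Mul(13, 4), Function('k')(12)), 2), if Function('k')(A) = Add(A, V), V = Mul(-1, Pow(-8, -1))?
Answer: Rational(263169, 64) ≈ 4112.0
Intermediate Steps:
V = Rational(1, 8) (V = Mul(-1, Rational(-1, 8)) = Rational(1, 8) ≈ 0.12500)
Function('k')(A) = Add(Rational(1, 8), A) (Function('k')(A) = Add(A, Rational(1, 8)) = Add(Rational(1, 8), A))
Pow(Add(Mul(13, 4), Function('k')(12)), 2) = Pow(Add(Mul(13, 4), Add(Rational(1, 8), 12)), 2) = Pow(Add(52, Rational(97, 8)), 2) = Pow(Rational(513, 8), 2) = Rational(263169, 64)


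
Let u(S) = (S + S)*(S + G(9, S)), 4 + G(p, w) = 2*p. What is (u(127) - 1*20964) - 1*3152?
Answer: 11698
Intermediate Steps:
G(p, w) = -4 + 2*p
u(S) = 2*S*(14 + S) (u(S) = (S + S)*(S + (-4 + 2*9)) = (2*S)*(S + (-4 + 18)) = (2*S)*(S + 14) = (2*S)*(14 + S) = 2*S*(14 + S))
(u(127) - 1*20964) - 1*3152 = (2*127*(14 + 127) - 1*20964) - 1*3152 = (2*127*141 - 20964) - 3152 = (35814 - 20964) - 3152 = 14850 - 3152 = 11698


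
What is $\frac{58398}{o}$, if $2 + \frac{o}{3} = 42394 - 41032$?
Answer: $\frac{9733}{680} \approx 14.313$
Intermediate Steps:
$o = 4080$ ($o = -6 + 3 \left(42394 - 41032\right) = -6 + 3 \cdot 1362 = -6 + 4086 = 4080$)
$\frac{58398}{o} = \frac{58398}{4080} = 58398 \cdot \frac{1}{4080} = \frac{9733}{680}$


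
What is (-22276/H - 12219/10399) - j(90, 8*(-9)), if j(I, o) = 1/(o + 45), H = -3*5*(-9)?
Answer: -233245694/1403865 ≈ -166.15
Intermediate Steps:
H = 135 (H = -15*(-9) = 135)
j(I, o) = 1/(45 + o)
(-22276/H - 12219/10399) - j(90, 8*(-9)) = (-22276/135 - 12219/10399) - 1/(45 + 8*(-9)) = (-22276*1/135 - 12219*1/10399) - 1/(45 - 72) = (-22276/135 - 12219/10399) - 1/(-27) = -233297689/1403865 - 1*(-1/27) = -233297689/1403865 + 1/27 = -233245694/1403865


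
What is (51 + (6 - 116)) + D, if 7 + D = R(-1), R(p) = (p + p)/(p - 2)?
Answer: -196/3 ≈ -65.333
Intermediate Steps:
R(p) = 2*p/(-2 + p) (R(p) = (2*p)/(-2 + p) = 2*p/(-2 + p))
D = -19/3 (D = -7 + 2*(-1)/(-2 - 1) = -7 + 2*(-1)/(-3) = -7 + 2*(-1)*(-⅓) = -7 + ⅔ = -19/3 ≈ -6.3333)
(51 + (6 - 116)) + D = (51 + (6 - 116)) - 19/3 = (51 - 110) - 19/3 = -59 - 19/3 = -196/3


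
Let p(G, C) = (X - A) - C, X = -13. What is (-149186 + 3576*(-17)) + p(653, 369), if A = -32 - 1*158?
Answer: -210170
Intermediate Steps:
A = -190 (A = -32 - 158 = -190)
p(G, C) = 177 - C (p(G, C) = (-13 - 1*(-190)) - C = (-13 + 190) - C = 177 - C)
(-149186 + 3576*(-17)) + p(653, 369) = (-149186 + 3576*(-17)) + (177 - 1*369) = (-149186 - 60792) + (177 - 369) = -209978 - 192 = -210170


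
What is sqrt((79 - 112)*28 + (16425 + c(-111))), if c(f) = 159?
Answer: 6*sqrt(435) ≈ 125.14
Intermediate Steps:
sqrt((79 - 112)*28 + (16425 + c(-111))) = sqrt((79 - 112)*28 + (16425 + 159)) = sqrt(-33*28 + 16584) = sqrt(-924 + 16584) = sqrt(15660) = 6*sqrt(435)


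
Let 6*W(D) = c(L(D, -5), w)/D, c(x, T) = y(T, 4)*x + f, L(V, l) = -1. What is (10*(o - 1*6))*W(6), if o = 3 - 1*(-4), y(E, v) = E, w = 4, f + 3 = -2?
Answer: -5/2 ≈ -2.5000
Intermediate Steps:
f = -5 (f = -3 - 2 = -5)
o = 7 (o = 3 + 4 = 7)
c(x, T) = -5 + T*x (c(x, T) = T*x - 5 = -5 + T*x)
W(D) = -3/(2*D) (W(D) = ((-5 + 4*(-1))/D)/6 = ((-5 - 4)/D)/6 = (-9/D)/6 = -3/(2*D))
(10*(o - 1*6))*W(6) = (10*(7 - 1*6))*(-3/2/6) = (10*(7 - 6))*(-3/2*⅙) = (10*1)*(-¼) = 10*(-¼) = -5/2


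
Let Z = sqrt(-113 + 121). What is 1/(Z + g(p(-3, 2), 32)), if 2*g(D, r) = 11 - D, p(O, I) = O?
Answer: 7/41 - 2*sqrt(2)/41 ≈ 0.10175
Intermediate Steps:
Z = 2*sqrt(2) (Z = sqrt(8) = 2*sqrt(2) ≈ 2.8284)
g(D, r) = 11/2 - D/2 (g(D, r) = (11 - D)/2 = 11/2 - D/2)
1/(Z + g(p(-3, 2), 32)) = 1/(2*sqrt(2) + (11/2 - 1/2*(-3))) = 1/(2*sqrt(2) + (11/2 + 3/2)) = 1/(2*sqrt(2) + 7) = 1/(7 + 2*sqrt(2))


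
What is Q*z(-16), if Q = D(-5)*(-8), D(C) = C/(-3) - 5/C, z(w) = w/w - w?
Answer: -1088/3 ≈ -362.67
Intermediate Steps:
z(w) = 1 - w
D(C) = -5/C - C/3 (D(C) = C*(-⅓) - 5/C = -C/3 - 5/C = -5/C - C/3)
Q = -64/3 (Q = (-5/(-5) - ⅓*(-5))*(-8) = (-5*(-⅕) + 5/3)*(-8) = (1 + 5/3)*(-8) = (8/3)*(-8) = -64/3 ≈ -21.333)
Q*z(-16) = -64*(1 - 1*(-16))/3 = -64*(1 + 16)/3 = -64/3*17 = -1088/3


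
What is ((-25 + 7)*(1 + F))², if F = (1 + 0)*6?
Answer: 15876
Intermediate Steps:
F = 6 (F = 1*6 = 6)
((-25 + 7)*(1 + F))² = ((-25 + 7)*(1 + 6))² = (-18*7)² = (-126)² = 15876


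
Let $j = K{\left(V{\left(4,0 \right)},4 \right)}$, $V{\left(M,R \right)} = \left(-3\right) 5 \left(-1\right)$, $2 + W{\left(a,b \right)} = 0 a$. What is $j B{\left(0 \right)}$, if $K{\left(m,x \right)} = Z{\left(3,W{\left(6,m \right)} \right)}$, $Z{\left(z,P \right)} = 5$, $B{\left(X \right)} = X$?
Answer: $0$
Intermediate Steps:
$W{\left(a,b \right)} = -2$ ($W{\left(a,b \right)} = -2 + 0 a = -2 + 0 = -2$)
$V{\left(M,R \right)} = 15$ ($V{\left(M,R \right)} = \left(-15\right) \left(-1\right) = 15$)
$K{\left(m,x \right)} = 5$
$j = 5$
$j B{\left(0 \right)} = 5 \cdot 0 = 0$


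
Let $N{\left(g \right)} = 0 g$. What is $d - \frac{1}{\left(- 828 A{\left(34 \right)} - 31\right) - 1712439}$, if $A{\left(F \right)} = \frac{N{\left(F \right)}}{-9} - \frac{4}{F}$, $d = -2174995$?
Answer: $- \frac{63314830898313}{29110334} \approx -2.175 \cdot 10^{6}$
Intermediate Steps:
$N{\left(g \right)} = 0$
$A{\left(F \right)} = - \frac{4}{F}$ ($A{\left(F \right)} = \frac{0}{-9} - \frac{4}{F} = 0 \left(- \frac{1}{9}\right) - \frac{4}{F} = 0 - \frac{4}{F} = - \frac{4}{F}$)
$d - \frac{1}{\left(- 828 A{\left(34 \right)} - 31\right) - 1712439} = -2174995 - \frac{1}{\left(- 828 \left(- \frac{4}{34}\right) - 31\right) - 1712439} = -2174995 - \frac{1}{\left(- 828 \left(\left(-4\right) \frac{1}{34}\right) - 31\right) - 1712439} = -2174995 - \frac{1}{\left(\left(-828\right) \left(- \frac{2}{17}\right) - 31\right) - 1712439} = -2174995 - \frac{1}{\left(\frac{1656}{17} - 31\right) - 1712439} = -2174995 - \frac{1}{\frac{1129}{17} - 1712439} = -2174995 - \frac{1}{- \frac{29110334}{17}} = -2174995 - - \frac{17}{29110334} = -2174995 + \frac{17}{29110334} = - \frac{63314830898313}{29110334}$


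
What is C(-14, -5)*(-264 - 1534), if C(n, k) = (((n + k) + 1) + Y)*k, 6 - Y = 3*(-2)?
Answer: -53940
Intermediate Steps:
Y = 12 (Y = 6 - 3*(-2) = 6 - 1*(-6) = 6 + 6 = 12)
C(n, k) = k*(13 + k + n) (C(n, k) = (((n + k) + 1) + 12)*k = (((k + n) + 1) + 12)*k = ((1 + k + n) + 12)*k = (13 + k + n)*k = k*(13 + k + n))
C(-14, -5)*(-264 - 1534) = (-5*(13 - 5 - 14))*(-264 - 1534) = -5*(-6)*(-1798) = 30*(-1798) = -53940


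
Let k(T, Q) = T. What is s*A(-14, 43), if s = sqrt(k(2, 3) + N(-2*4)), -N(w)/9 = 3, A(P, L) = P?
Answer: -70*I ≈ -70.0*I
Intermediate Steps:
N(w) = -27 (N(w) = -9*3 = -27)
s = 5*I (s = sqrt(2 - 27) = sqrt(-25) = 5*I ≈ 5.0*I)
s*A(-14, 43) = (5*I)*(-14) = -70*I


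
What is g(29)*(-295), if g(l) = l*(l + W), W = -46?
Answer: 145435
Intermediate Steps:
g(l) = l*(-46 + l) (g(l) = l*(l - 46) = l*(-46 + l))
g(29)*(-295) = (29*(-46 + 29))*(-295) = (29*(-17))*(-295) = -493*(-295) = 145435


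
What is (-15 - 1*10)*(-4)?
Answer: 100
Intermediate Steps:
(-15 - 1*10)*(-4) = (-15 - 10)*(-4) = -25*(-4) = 100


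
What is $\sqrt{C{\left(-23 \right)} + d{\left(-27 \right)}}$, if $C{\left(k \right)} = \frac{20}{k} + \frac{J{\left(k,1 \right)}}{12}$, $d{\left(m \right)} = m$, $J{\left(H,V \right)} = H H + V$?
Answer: $\frac{\sqrt{310362}}{138} \approx 4.037$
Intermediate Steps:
$J{\left(H,V \right)} = V + H^{2}$ ($J{\left(H,V \right)} = H^{2} + V = V + H^{2}$)
$C{\left(k \right)} = \frac{1}{12} + \frac{20}{k} + \frac{k^{2}}{12}$ ($C{\left(k \right)} = \frac{20}{k} + \frac{1 + k^{2}}{12} = \frac{20}{k} + \left(1 + k^{2}\right) \frac{1}{12} = \frac{20}{k} + \left(\frac{1}{12} + \frac{k^{2}}{12}\right) = \frac{1}{12} + \frac{20}{k} + \frac{k^{2}}{12}$)
$\sqrt{C{\left(-23 \right)} + d{\left(-27 \right)}} = \sqrt{\frac{240 - 23 + \left(-23\right)^{3}}{12 \left(-23\right)} - 27} = \sqrt{\frac{1}{12} \left(- \frac{1}{23}\right) \left(240 - 23 - 12167\right) - 27} = \sqrt{\frac{1}{12} \left(- \frac{1}{23}\right) \left(-11950\right) - 27} = \sqrt{\frac{5975}{138} - 27} = \sqrt{\frac{2249}{138}} = \frac{\sqrt{310362}}{138}$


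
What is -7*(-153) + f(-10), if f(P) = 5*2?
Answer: 1081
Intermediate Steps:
f(P) = 10
-7*(-153) + f(-10) = -7*(-153) + 10 = 1071 + 10 = 1081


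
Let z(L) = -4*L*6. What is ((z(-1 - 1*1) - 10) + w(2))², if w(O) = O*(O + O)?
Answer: 2116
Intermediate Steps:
w(O) = 2*O² (w(O) = O*(2*O) = 2*O²)
z(L) = -24*L
((z(-1 - 1*1) - 10) + w(2))² = ((-24*(-1 - 1*1) - 10) + 2*2²)² = ((-24*(-1 - 1) - 10) + 2*4)² = ((-24*(-2) - 10) + 8)² = ((48 - 10) + 8)² = (38 + 8)² = 46² = 2116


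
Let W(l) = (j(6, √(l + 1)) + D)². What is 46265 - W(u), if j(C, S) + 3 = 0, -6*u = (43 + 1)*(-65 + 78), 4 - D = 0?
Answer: 46264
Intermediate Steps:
D = 4 (D = 4 - 1*0 = 4 + 0 = 4)
u = -286/3 (u = -(43 + 1)*(-65 + 78)/6 = -22*13/3 = -⅙*572 = -286/3 ≈ -95.333)
j(C, S) = -3 (j(C, S) = -3 + 0 = -3)
W(l) = 1 (W(l) = (-3 + 4)² = 1² = 1)
46265 - W(u) = 46265 - 1*1 = 46265 - 1 = 46264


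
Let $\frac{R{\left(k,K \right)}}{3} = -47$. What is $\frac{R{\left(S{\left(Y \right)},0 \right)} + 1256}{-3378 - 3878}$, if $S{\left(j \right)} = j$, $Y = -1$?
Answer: $- \frac{1115}{7256} \approx -0.15367$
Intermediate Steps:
$R{\left(k,K \right)} = -141$ ($R{\left(k,K \right)} = 3 \left(-47\right) = -141$)
$\frac{R{\left(S{\left(Y \right)},0 \right)} + 1256}{-3378 - 3878} = \frac{-141 + 1256}{-3378 - 3878} = \frac{1115}{-7256} = 1115 \left(- \frac{1}{7256}\right) = - \frac{1115}{7256}$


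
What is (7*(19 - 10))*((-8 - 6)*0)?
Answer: 0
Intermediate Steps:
(7*(19 - 10))*((-8 - 6)*0) = (7*9)*(-14*0) = 63*0 = 0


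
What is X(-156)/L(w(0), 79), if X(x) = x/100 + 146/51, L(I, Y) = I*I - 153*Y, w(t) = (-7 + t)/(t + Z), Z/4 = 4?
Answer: -38656/358648575 ≈ -0.00010778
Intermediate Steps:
Z = 16 (Z = 4*4 = 16)
w(t) = (-7 + t)/(16 + t) (w(t) = (-7 + t)/(t + 16) = (-7 + t)/(16 + t))
L(I, Y) = I**2 - 153*Y
X(x) = 146/51 + x/100 (X(x) = x*(1/100) + 146*(1/51) = x/100 + 146/51 = 146/51 + x/100)
X(-156)/L(w(0), 79) = (146/51 + (1/100)*(-156))/(((-7 + 0)/(16 + 0))**2 - 153*79) = (146/51 - 39/25)/((-7/16)**2 - 12087) = 1661/(1275*(((1/16)*(-7))**2 - 12087)) = 1661/(1275*((-7/16)**2 - 12087)) = 1661/(1275*(49/256 - 12087)) = 1661/(1275*(-3094223/256)) = (1661/1275)*(-256/3094223) = -38656/358648575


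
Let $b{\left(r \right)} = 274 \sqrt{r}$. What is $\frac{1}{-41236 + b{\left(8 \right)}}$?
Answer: $- \frac{10309}{424951772} - \frac{137 \sqrt{2}}{424951772} \approx -2.4715 \cdot 10^{-5}$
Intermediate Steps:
$\frac{1}{-41236 + b{\left(8 \right)}} = \frac{1}{-41236 + 274 \sqrt{8}} = \frac{1}{-41236 + 274 \cdot 2 \sqrt{2}} = \frac{1}{-41236 + 548 \sqrt{2}}$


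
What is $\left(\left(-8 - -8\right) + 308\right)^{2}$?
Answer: $94864$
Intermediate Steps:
$\left(\left(-8 - -8\right) + 308\right)^{2} = \left(\left(-8 + 8\right) + 308\right)^{2} = \left(0 + 308\right)^{2} = 308^{2} = 94864$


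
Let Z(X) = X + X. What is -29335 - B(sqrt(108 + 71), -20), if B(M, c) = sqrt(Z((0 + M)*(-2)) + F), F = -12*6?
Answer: -29335 - 2*I*sqrt(18 + sqrt(179)) ≈ -29335.0 - 11.203*I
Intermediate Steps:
Z(X) = 2*X
F = -72
B(M, c) = sqrt(-72 - 4*M) (B(M, c) = sqrt(2*((0 + M)*(-2)) - 72) = sqrt(2*(M*(-2)) - 72) = sqrt(2*(-2*M) - 72) = sqrt(-4*M - 72) = sqrt(-72 - 4*M))
-29335 - B(sqrt(108 + 71), -20) = -29335 - 2*sqrt(-18 - sqrt(108 + 71)) = -29335 - 2*sqrt(-18 - sqrt(179))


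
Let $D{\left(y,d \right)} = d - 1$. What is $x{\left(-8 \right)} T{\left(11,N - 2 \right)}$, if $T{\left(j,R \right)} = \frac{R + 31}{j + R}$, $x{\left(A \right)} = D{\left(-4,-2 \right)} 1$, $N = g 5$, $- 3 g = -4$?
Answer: $- \frac{321}{47} \approx -6.8298$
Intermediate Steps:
$g = \frac{4}{3}$ ($g = \left(- \frac{1}{3}\right) \left(-4\right) = \frac{4}{3} \approx 1.3333$)
$D{\left(y,d \right)} = -1 + d$
$N = \frac{20}{3}$ ($N = \frac{4}{3} \cdot 5 = \frac{20}{3} \approx 6.6667$)
$x{\left(A \right)} = -3$ ($x{\left(A \right)} = \left(-1 - 2\right) 1 = \left(-3\right) 1 = -3$)
$T{\left(j,R \right)} = \frac{31 + R}{R + j}$
$x{\left(-8 \right)} T{\left(11,N - 2 \right)} = - 3 \frac{31 + \left(\frac{20}{3} - 2\right)}{\left(\frac{20}{3} - 2\right) + 11} = - 3 \frac{31 + \frac{14}{3}}{\frac{14}{3} + 11} = - 3 \frac{1}{\frac{47}{3}} \cdot \frac{107}{3} = - 3 \cdot \frac{3}{47} \cdot \frac{107}{3} = \left(-3\right) \frac{107}{47} = - \frac{321}{47}$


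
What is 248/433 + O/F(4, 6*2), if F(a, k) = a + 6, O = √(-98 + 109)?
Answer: 248/433 + √11/10 ≈ 0.90441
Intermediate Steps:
O = √11 ≈ 3.3166
F(a, k) = 6 + a
248/433 + O/F(4, 6*2) = 248/433 + √11/(6 + 4) = 248*(1/433) + √11/10 = 248/433 + √11*(⅒) = 248/433 + √11/10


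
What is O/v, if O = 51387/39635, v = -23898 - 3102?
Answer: -17129/356715000 ≈ -4.8019e-5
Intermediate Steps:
v = -27000
O = 51387/39635 (O = 51387*(1/39635) = 51387/39635 ≈ 1.2965)
O/v = (51387/39635)/(-27000) = (51387/39635)*(-1/27000) = -17129/356715000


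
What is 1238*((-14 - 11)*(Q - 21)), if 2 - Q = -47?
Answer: -866600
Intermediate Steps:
Q = 49 (Q = 2 - 1*(-47) = 2 + 47 = 49)
1238*((-14 - 11)*(Q - 21)) = 1238*((-14 - 11)*(49 - 21)) = 1238*(-25*28) = 1238*(-700) = -866600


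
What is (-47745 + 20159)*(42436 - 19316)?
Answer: -637788320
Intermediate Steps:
(-47745 + 20159)*(42436 - 19316) = -27586*23120 = -637788320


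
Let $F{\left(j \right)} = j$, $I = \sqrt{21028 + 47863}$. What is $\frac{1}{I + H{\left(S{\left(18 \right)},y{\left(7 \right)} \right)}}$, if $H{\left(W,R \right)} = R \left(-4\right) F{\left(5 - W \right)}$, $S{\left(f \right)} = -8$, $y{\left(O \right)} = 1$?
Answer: $\frac{52}{66187} + \frac{\sqrt{68891}}{66187} \approx 0.0047513$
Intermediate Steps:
$I = \sqrt{68891} \approx 262.47$
$H{\left(W,R \right)} = - 4 R \left(5 - W\right)$ ($H{\left(W,R \right)} = R \left(-4\right) \left(5 - W\right) = - 4 R \left(5 - W\right)$)
$\frac{1}{I + H{\left(S{\left(18 \right)},y{\left(7 \right)} \right)}} = \frac{1}{\sqrt{68891} + 4 \cdot 1 \left(-5 - 8\right)} = \frac{1}{\sqrt{68891} + 4 \cdot 1 \left(-13\right)} = \frac{1}{\sqrt{68891} - 52} = \frac{1}{-52 + \sqrt{68891}}$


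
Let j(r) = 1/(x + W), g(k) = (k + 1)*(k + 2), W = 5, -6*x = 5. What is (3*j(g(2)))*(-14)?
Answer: -252/25 ≈ -10.080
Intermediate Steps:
x = -⅚ (x = -⅙*5 = -⅚ ≈ -0.83333)
g(k) = (1 + k)*(2 + k)
j(r) = 6/25 (j(r) = 1/(-⅚ + 5) = 1/(25/6) = 6/25)
(3*j(g(2)))*(-14) = (3*(6/25))*(-14) = (18/25)*(-14) = -252/25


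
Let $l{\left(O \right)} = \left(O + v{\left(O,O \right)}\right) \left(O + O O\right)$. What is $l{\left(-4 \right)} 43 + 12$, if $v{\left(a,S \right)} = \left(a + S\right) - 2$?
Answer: $-7212$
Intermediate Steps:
$v{\left(a,S \right)} = -2 + S + a$ ($v{\left(a,S \right)} = \left(S + a\right) - 2 = -2 + S + a$)
$l{\left(O \right)} = \left(-2 + 3 O\right) \left(O + O^{2}\right)$ ($l{\left(O \right)} = \left(O + \left(-2 + O + O\right)\right) \left(O + O O\right) = \left(O + \left(-2 + 2 O\right)\right) \left(O + O^{2}\right) = \left(-2 + 3 O\right) \left(O + O^{2}\right)$)
$l{\left(-4 \right)} 43 + 12 = - 4 \left(-2 - 4 + 3 \left(-4\right)^{2}\right) 43 + 12 = - 4 \left(-2 - 4 + 3 \cdot 16\right) 43 + 12 = - 4 \left(-2 - 4 + 48\right) 43 + 12 = \left(-4\right) 42 \cdot 43 + 12 = \left(-168\right) 43 + 12 = -7224 + 12 = -7212$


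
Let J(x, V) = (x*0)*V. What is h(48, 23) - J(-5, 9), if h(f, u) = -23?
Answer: -23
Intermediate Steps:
J(x, V) = 0 (J(x, V) = 0*V = 0)
h(48, 23) - J(-5, 9) = -23 - 1*0 = -23 + 0 = -23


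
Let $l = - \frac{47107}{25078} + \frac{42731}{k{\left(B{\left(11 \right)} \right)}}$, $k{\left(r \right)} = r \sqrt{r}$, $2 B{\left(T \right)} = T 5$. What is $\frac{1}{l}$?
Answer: $\frac{196546997440750}{9186380756255529217} + \frac{2956116446294440 \sqrt{110}}{9186380756255529217} \approx 0.0033964$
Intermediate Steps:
$B{\left(T \right)} = \frac{5 T}{2}$ ($B{\left(T \right)} = \frac{T 5}{2} = \frac{5 T}{2}$)
$k{\left(r \right)} = r^{\frac{3}{2}}$
$l = - \frac{47107}{25078} + \frac{85462 \sqrt{110}}{3025}$ ($l = - \frac{47107}{25078} + \frac{42731}{\left(\frac{5}{2} \cdot 11\right)^{\frac{3}{2}}} = \left(-47107\right) \frac{1}{25078} + \frac{42731}{\left(\frac{55}{2}\right)^{\frac{3}{2}}} = - \frac{47107}{25078} + \frac{42731}{\frac{55}{4} \sqrt{110}} = - \frac{47107}{25078} + 42731 \frac{2 \sqrt{110}}{3025} = - \frac{47107}{25078} + \frac{85462 \sqrt{110}}{3025} \approx 294.43$)
$\frac{1}{l} = \frac{1}{- \frac{47107}{25078} + \frac{85462 \sqrt{110}}{3025}}$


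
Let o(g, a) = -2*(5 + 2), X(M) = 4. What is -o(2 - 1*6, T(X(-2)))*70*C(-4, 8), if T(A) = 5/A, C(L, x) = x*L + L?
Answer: -35280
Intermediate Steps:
C(L, x) = L + L*x (C(L, x) = L*x + L = L + L*x)
o(g, a) = -14 (o(g, a) = -2*7 = -14)
-o(2 - 1*6, T(X(-2)))*70*C(-4, 8) = -(-14*70)*(-4*(1 + 8)) = -(-980)*(-4*9) = -(-980)*(-36) = -1*35280 = -35280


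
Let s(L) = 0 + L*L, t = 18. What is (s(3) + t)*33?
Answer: 891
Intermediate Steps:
s(L) = L**2 (s(L) = 0 + L**2 = L**2)
(s(3) + t)*33 = (3**2 + 18)*33 = (9 + 18)*33 = 27*33 = 891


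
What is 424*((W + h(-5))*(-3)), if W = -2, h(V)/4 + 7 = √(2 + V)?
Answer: 38160 - 5088*I*√3 ≈ 38160.0 - 8812.7*I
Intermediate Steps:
h(V) = -28 + 4*√(2 + V)
424*((W + h(-5))*(-3)) = 424*((-2 + (-28 + 4*√(2 - 5)))*(-3)) = 424*((-2 + (-28 + 4*√(-3)))*(-3)) = 424*((-2 + (-28 + 4*(I*√3)))*(-3)) = 424*((-2 + (-28 + 4*I*√3))*(-3)) = 424*((-30 + 4*I*√3)*(-3)) = 424*(90 - 12*I*√3) = 38160 - 5088*I*√3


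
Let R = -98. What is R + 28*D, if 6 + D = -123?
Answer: -3710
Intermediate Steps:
D = -129 (D = -6 - 123 = -129)
R + 28*D = -98 + 28*(-129) = -98 - 3612 = -3710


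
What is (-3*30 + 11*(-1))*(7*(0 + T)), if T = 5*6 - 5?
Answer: -17675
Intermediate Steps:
T = 25 (T = 30 - 5 = 25)
(-3*30 + 11*(-1))*(7*(0 + T)) = (-3*30 + 11*(-1))*(7*(0 + 25)) = (-90 - 11)*(7*25) = -101*175 = -17675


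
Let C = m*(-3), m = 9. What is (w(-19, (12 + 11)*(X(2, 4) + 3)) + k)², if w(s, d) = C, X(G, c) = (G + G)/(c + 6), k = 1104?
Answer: 1159929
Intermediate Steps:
X(G, c) = 2*G/(6 + c) (X(G, c) = (2*G)/(6 + c) = 2*G/(6 + c))
C = -27 (C = 9*(-3) = -27)
w(s, d) = -27
(w(-19, (12 + 11)*(X(2, 4) + 3)) + k)² = (-27 + 1104)² = 1077² = 1159929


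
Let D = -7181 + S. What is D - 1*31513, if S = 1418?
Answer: -37276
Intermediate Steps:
D = -5763 (D = -7181 + 1418 = -5763)
D - 1*31513 = -5763 - 1*31513 = -5763 - 31513 = -37276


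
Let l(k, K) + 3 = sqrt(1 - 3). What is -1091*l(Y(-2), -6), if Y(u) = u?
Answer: 3273 - 1091*I*sqrt(2) ≈ 3273.0 - 1542.9*I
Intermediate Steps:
l(k, K) = -3 + I*sqrt(2) (l(k, K) = -3 + sqrt(1 - 3) = -3 + sqrt(-2) = -3 + I*sqrt(2))
-1091*l(Y(-2), -6) = -1091*(-3 + I*sqrt(2)) = 3273 - 1091*I*sqrt(2)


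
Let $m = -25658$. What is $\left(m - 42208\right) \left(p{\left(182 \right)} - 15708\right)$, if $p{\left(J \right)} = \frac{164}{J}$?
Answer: $\frac{97003995636}{91} \approx 1.066 \cdot 10^{9}$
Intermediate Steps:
$\left(m - 42208\right) \left(p{\left(182 \right)} - 15708\right) = \left(-25658 - 42208\right) \left(\frac{164}{182} - 15708\right) = - 67866 \left(164 \cdot \frac{1}{182} - 15708\right) = - 67866 \left(\frac{82}{91} - 15708\right) = \left(-67866\right) \left(- \frac{1429346}{91}\right) = \frac{97003995636}{91}$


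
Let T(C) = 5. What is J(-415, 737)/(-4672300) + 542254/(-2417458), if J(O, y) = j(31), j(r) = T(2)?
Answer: -253358545149/1129508901340 ≈ -0.22431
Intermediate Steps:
j(r) = 5
J(O, y) = 5
J(-415, 737)/(-4672300) + 542254/(-2417458) = 5/(-4672300) + 542254/(-2417458) = 5*(-1/4672300) + 542254*(-1/2417458) = -1/934460 - 271127/1208729 = -253358545149/1129508901340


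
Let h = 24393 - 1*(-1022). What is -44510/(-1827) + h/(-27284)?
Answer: 1167977635/49847868 ≈ 23.431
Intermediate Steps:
h = 25415 (h = 24393 + 1022 = 25415)
-44510/(-1827) + h/(-27284) = -44510/(-1827) + 25415/(-27284) = -44510*(-1/1827) + 25415*(-1/27284) = 44510/1827 - 25415/27284 = 1167977635/49847868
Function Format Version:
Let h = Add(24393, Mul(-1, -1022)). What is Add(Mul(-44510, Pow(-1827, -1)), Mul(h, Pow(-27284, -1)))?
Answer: Rational(1167977635, 49847868) ≈ 23.431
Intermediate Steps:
h = 25415 (h = Add(24393, 1022) = 25415)
Add(Mul(-44510, Pow(-1827, -1)), Mul(h, Pow(-27284, -1))) = Add(Mul(-44510, Pow(-1827, -1)), Mul(25415, Pow(-27284, -1))) = Add(Mul(-44510, Rational(-1, 1827)), Mul(25415, Rational(-1, 27284))) = Add(Rational(44510, 1827), Rational(-25415, 27284)) = Rational(1167977635, 49847868)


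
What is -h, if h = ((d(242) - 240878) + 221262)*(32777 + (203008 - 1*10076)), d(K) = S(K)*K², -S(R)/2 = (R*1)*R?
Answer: 1548251744999872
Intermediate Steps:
S(R) = -2*R² (S(R) = -2*R*1*R = -2*R*R = -2*R²)
d(K) = -2*K⁴ (d(K) = (-2*K²)*K² = -2*K⁴)
h = -1548251744999872 (h = ((-2*242⁴ - 240878) + 221262)*(32777 + (203008 - 1*10076)) = ((-2*3429742096 - 240878) + 221262)*(32777 + (203008 - 10076)) = ((-6859484192 - 240878) + 221262)*(32777 + 192932) = (-6859725070 + 221262)*225709 = -6859503808*225709 = -1548251744999872)
-h = -1*(-1548251744999872) = 1548251744999872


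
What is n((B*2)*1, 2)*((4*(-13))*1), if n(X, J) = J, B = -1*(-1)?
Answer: -104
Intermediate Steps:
B = 1
n((B*2)*1, 2)*((4*(-13))*1) = 2*((4*(-13))*1) = 2*(-52*1) = 2*(-52) = -104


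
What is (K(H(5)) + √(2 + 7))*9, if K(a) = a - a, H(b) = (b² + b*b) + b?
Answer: 27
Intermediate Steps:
H(b) = b + 2*b² (H(b) = (b² + b²) + b = 2*b² + b = b + 2*b²)
K(a) = 0
(K(H(5)) + √(2 + 7))*9 = (0 + √(2 + 7))*9 = (0 + √9)*9 = (0 + 3)*9 = 3*9 = 27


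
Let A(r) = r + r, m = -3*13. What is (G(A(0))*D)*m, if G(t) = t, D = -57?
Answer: 0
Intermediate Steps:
m = -39
A(r) = 2*r
(G(A(0))*D)*m = ((2*0)*(-57))*(-39) = (0*(-57))*(-39) = 0*(-39) = 0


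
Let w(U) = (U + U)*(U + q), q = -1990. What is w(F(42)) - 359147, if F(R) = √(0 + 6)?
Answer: -359135 - 3980*√6 ≈ -3.6888e+5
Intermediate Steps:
F(R) = √6
w(U) = 2*U*(-1990 + U) (w(U) = (U + U)*(U - 1990) = (2*U)*(-1990 + U) = 2*U*(-1990 + U))
w(F(42)) - 359147 = 2*√6*(-1990 + √6) - 359147 = -359147 + 2*√6*(-1990 + √6)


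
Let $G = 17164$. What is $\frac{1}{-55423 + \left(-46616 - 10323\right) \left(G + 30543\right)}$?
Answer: $- \frac{1}{2716444296} \approx -3.6813 \cdot 10^{-10}$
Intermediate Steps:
$\frac{1}{-55423 + \left(-46616 - 10323\right) \left(G + 30543\right)} = \frac{1}{-55423 + \left(-46616 - 10323\right) \left(17164 + 30543\right)} = \frac{1}{-55423 - 2716388873} = \frac{1}{-2716444296} = - \frac{1}{2716444296}$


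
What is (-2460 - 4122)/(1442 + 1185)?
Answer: -6582/2627 ≈ -2.5055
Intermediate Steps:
(-2460 - 4122)/(1442 + 1185) = -6582/2627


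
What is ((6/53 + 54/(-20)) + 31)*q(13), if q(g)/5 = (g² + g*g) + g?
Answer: 5285709/106 ≈ 49865.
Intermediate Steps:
q(g) = 5*g + 10*g² (q(g) = 5*((g² + g*g) + g) = 5*((g² + g²) + g) = 5*(2*g² + g) = 5*(g + 2*g²) = 5*g + 10*g²)
((6/53 + 54/(-20)) + 31)*q(13) = ((6/53 + 54/(-20)) + 31)*(5*13*(1 + 2*13)) = ((6*(1/53) + 54*(-1/20)) + 31)*(5*13*(1 + 26)) = ((6/53 - 27/10) + 31)*(5*13*27) = (-1371/530 + 31)*1755 = (15059/530)*1755 = 5285709/106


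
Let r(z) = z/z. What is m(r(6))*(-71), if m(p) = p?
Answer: -71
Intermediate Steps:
r(z) = 1
m(r(6))*(-71) = 1*(-71) = -71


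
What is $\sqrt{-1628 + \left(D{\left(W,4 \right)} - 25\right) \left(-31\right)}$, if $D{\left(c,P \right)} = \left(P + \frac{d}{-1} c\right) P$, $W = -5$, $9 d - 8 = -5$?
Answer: $\frac{i \sqrt{14001}}{3} \approx 39.442 i$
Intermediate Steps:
$d = \frac{1}{3}$ ($d = \frac{8}{9} + \frac{1}{9} \left(-5\right) = \frac{8}{9} - \frac{5}{9} = \frac{1}{3} \approx 0.33333$)
$D{\left(c,P \right)} = P \left(P - \frac{c}{3}\right)$ ($D{\left(c,P \right)} = \left(P + \frac{1}{3 \left(-1\right)} c\right) P = \left(P + \frac{1}{3} \left(-1\right) c\right) P = \left(P - \frac{c}{3}\right) P = P \left(P - \frac{c}{3}\right)$)
$\sqrt{-1628 + \left(D{\left(W,4 \right)} - 25\right) \left(-31\right)} = \sqrt{-1628 + \left(\frac{1}{3} \cdot 4 \left(\left(-1\right) \left(-5\right) + 3 \cdot 4\right) - 25\right) \left(-31\right)} = \sqrt{-1628 + \left(\frac{1}{3} \cdot 4 \left(5 + 12\right) - 25\right) \left(-31\right)} = \sqrt{-1628 + \left(\frac{1}{3} \cdot 4 \cdot 17 - 25\right) \left(-31\right)} = \sqrt{-1628 + \left(\frac{68}{3} - 25\right) \left(-31\right)} = \sqrt{-1628 - - \frac{217}{3}} = \sqrt{-1628 + \frac{217}{3}} = \sqrt{- \frac{4667}{3}} = \frac{i \sqrt{14001}}{3}$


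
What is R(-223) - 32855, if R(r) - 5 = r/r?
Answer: -32849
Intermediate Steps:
R(r) = 6 (R(r) = 5 + r/r = 5 + 1 = 6)
R(-223) - 32855 = 6 - 32855 = -32849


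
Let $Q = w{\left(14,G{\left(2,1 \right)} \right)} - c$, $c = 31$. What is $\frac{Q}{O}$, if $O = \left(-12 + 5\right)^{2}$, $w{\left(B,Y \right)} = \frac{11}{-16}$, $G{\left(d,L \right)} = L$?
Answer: $- \frac{507}{784} \approx -0.64668$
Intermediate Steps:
$w{\left(B,Y \right)} = - \frac{11}{16}$ ($w{\left(B,Y \right)} = 11 \left(- \frac{1}{16}\right) = - \frac{11}{16}$)
$Q = - \frac{507}{16}$ ($Q = - \frac{11}{16} - 31 = - \frac{507}{16} \approx -31.688$)
$O = 49$ ($O = \left(-7\right)^{2} = 49$)
$\frac{Q}{O} = - \frac{507}{16 \cdot 49} = \left(- \frac{507}{16}\right) \frac{1}{49} = - \frac{507}{784}$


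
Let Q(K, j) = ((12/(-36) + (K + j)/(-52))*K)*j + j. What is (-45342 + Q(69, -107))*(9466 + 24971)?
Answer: -3332349285/2 ≈ -1.6662e+9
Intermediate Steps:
Q(K, j) = j + K*j*(-1/3 - K/52 - j/52) (Q(K, j) = ((12*(-1/36) + (K + j)*(-1/52))*K)*j + j = ((-1/3 + (-K/52 - j/52))*K)*j + j = ((-1/3 - K/52 - j/52)*K)*j + j = (K*(-1/3 - K/52 - j/52))*j + j = K*j*(-1/3 - K/52 - j/52) + j = j + K*j*(-1/3 - K/52 - j/52))
(-45342 + Q(69, -107))*(9466 + 24971) = (-45342 + (1/156)*(-107)*(156 - 52*69 - 3*69**2 - 3*69*(-107)))*(9466 + 24971) = (-45342 + (1/156)*(-107)*(156 - 3588 - 3*4761 + 22149))*34437 = (-45342 + (1/156)*(-107)*(156 - 3588 - 14283 + 22149))*34437 = (-45342 + (1/156)*(-107)*4434)*34437 = (-45342 - 79073/26)*34437 = -1257965/26*34437 = -3332349285/2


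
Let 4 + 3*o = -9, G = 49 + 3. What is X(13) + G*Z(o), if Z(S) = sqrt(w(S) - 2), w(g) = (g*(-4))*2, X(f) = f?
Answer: 13 + 364*sqrt(6)/3 ≈ 310.20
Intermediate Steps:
G = 52
o = -13/3 (o = -4/3 + (1/3)*(-9) = -4/3 - 3 = -13/3 ≈ -4.3333)
w(g) = -8*g (w(g) = -4*g*2 = -8*g)
Z(S) = sqrt(-2 - 8*S) (Z(S) = sqrt(-8*S - 2) = sqrt(-2 - 8*S))
X(13) + G*Z(o) = 13 + 52*sqrt(-2 - 8*(-13/3)) = 13 + 52*sqrt(-2 + 104/3) = 13 + 52*sqrt(98/3) = 13 + 52*(7*sqrt(6)/3) = 13 + 364*sqrt(6)/3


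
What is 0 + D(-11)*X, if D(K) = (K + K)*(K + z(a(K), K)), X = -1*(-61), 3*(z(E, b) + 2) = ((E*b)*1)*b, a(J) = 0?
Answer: 17446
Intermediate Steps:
z(E, b) = -2 + E*b**2/3 (z(E, b) = -2 + (((E*b)*1)*b)/3 = -2 + ((E*b)*b)/3 = -2 + (E*b**2)/3 = -2 + E*b**2/3)
X = 61
D(K) = 2*K*(-2 + K) (D(K) = (K + K)*(K + (-2 + (1/3)*0*K**2)) = (2*K)*(K + (-2 + 0)) = (2*K)*(K - 2) = (2*K)*(-2 + K) = 2*K*(-2 + K))
0 + D(-11)*X = 0 + (2*(-11)*(-2 - 11))*61 = 0 + (2*(-11)*(-13))*61 = 0 + 286*61 = 0 + 17446 = 17446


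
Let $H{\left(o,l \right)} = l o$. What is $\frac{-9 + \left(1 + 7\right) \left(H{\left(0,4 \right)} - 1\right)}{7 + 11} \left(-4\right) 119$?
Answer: $\frac{4046}{9} \approx 449.56$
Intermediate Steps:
$\frac{-9 + \left(1 + 7\right) \left(H{\left(0,4 \right)} - 1\right)}{7 + 11} \left(-4\right) 119 = \frac{-9 + \left(1 + 7\right) \left(4 \cdot 0 - 1\right)}{7 + 11} \left(-4\right) 119 = \frac{-9 + 8 \left(0 - 1\right)}{18} \left(-4\right) 119 = \left(-9 + 8 \left(-1\right)\right) \frac{1}{18} \left(-4\right) 119 = \left(-9 - 8\right) \frac{1}{18} \left(-4\right) 119 = \left(-17\right) \frac{1}{18} \left(-4\right) 119 = \left(- \frac{17}{18}\right) \left(-4\right) 119 = \frac{34}{9} \cdot 119 = \frac{4046}{9}$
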